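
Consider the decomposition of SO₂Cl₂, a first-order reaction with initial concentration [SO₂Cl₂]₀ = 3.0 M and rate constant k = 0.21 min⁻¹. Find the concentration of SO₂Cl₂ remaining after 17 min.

0.08447 M

Step 1: For a first-order reaction: [SO₂Cl₂] = [SO₂Cl₂]₀ × e^(-kt)
Step 2: [SO₂Cl₂] = 3.0 × e^(-0.21 × 17)
Step 3: [SO₂Cl₂] = 3.0 × e^(-3.57)
Step 4: [SO₂Cl₂] = 3.0 × 0.0281559 = 0.08447 M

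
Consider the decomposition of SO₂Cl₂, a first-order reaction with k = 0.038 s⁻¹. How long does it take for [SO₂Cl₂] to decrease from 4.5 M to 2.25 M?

18.24 s

Step 1: For first-order: t = ln([SO₂Cl₂]₀/[SO₂Cl₂])/k
Step 2: t = ln(4.5/2.25)/0.038
Step 3: t = ln(2)/0.038
Step 4: t = 0.6931/0.038 = 18.24 s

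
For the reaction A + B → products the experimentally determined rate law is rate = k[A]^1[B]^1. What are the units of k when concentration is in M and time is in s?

M⁻¹·s⁻¹

Step 1: Overall order = 1 + 1 = 2.
Step 2: rate has units M·s⁻¹; [A]^1[B]^1 has units M^2.
Step 3: k = rate/([A]^1[B]^1), so units of k = M^(1-2)·s⁻¹ = M⁻¹·s⁻¹.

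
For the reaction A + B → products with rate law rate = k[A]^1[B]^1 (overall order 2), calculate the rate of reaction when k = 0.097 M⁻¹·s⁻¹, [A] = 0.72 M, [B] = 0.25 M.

0.01746 M/s

Step 1: The rate law is rate = k[A]^1[B]^1, overall order = 1+1 = 2
Step 2: Substitute values: rate = 0.097 × (0.72)^1 × (0.25)^1
Step 3: rate = 0.097 × 0.72 × 0.25 = 0.01746 M/s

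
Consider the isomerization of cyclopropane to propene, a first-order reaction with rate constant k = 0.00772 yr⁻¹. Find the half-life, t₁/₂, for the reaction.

89.79 yr

Step 1: For a first-order reaction, t₁/₂ = ln(2)/k
Step 2: t₁/₂ = ln(2)/0.00772
Step 3: t₁/₂ = 0.6931/0.00772 = 89.79 yr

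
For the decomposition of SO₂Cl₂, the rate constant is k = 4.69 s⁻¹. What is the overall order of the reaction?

first order (1)

Step 1: The units of k for an nth-order reaction are (concentration)^(1-n)·(time)⁻¹.
Step 2: Here k has units s⁻¹, so the concentration exponent is 0.
Step 3: 1 - n = 0 ⇒ n = 1. The reaction is first order.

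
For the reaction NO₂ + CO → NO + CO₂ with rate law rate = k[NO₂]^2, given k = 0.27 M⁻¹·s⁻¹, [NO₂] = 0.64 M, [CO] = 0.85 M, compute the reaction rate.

0.1106 M/s

Step 1: The rate law is rate = k[NO₂]^2
Step 2: Note that the rate does not depend on [CO] (zero order in CO).
Step 3: rate = 0.27 × (0.64)^2 = 0.110592 M/s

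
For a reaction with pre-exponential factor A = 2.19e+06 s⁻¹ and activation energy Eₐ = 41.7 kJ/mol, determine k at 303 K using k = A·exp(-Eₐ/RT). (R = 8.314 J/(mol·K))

1.42e-01 s⁻¹

Step 1: Use the Arrhenius equation: k = A × exp(-Eₐ/RT)
Step 2: Convert Eₐ to J/mol: 41.7 kJ/mol = 41700 J/mol
Step 3: Calculate the exponent: -Eₐ/(RT) = -41700/(8.314 × 303) = -16.55326
Step 4: k = 2.19e+06 × exp(-16.55326)
Step 5: k = 2.19e+06 × 6.47158e-08 = 1.4173e-01 s⁻¹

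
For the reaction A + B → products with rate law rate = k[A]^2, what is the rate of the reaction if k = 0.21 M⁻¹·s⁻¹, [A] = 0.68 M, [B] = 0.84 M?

0.0971 M/s

Step 1: The rate law is rate = k[A]^2
Step 2: Note that the rate does not depend on [B] (zero order in B).
Step 3: rate = 0.21 × (0.68)^2 = 0.097104 M/s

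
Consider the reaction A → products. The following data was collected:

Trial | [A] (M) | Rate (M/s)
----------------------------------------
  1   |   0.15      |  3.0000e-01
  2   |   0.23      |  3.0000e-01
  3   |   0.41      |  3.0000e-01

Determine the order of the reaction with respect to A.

zeroth order (0)

Step 1: Compare trials - when concentration changes, rate stays constant.
Step 2: rate₂/rate₁ = 3.0000e-01/3.0000e-01 = 1
Step 3: [A]₂/[A]₁ = 0.23/0.15 = 1.533
Step 4: Since rate ratio ≈ (conc ratio)^0, the reaction is zeroth order.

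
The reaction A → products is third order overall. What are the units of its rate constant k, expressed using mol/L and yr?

(mol/L)⁻²·yr⁻¹

Step 1: For overall order n, rate = k × (concentration)^n.
Step 2: Rate has units mol/L·yr⁻¹; concentration term has units (mol/L)^3.
Step 3: k = rate / (concentration)^n, so units of k = (mol/L)^(1-3)·yr⁻¹ = (mol/L)⁻²·yr⁻¹.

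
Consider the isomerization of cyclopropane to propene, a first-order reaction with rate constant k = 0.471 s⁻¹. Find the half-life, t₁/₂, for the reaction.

1.472 s

Step 1: For a first-order reaction, t₁/₂ = ln(2)/k
Step 2: t₁/₂ = ln(2)/0.471
Step 3: t₁/₂ = 0.6931/0.471 = 1.472 s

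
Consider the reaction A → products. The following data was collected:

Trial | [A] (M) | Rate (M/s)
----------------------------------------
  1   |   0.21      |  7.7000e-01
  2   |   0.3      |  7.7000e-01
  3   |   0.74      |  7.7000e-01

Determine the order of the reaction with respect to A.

zeroth order (0)

Step 1: Compare trials - when concentration changes, rate stays constant.
Step 2: rate₂/rate₁ = 7.7000e-01/7.7000e-01 = 1
Step 3: [A]₂/[A]₁ = 0.3/0.21 = 1.429
Step 4: Since rate ratio ≈ (conc ratio)^0, the reaction is zeroth order.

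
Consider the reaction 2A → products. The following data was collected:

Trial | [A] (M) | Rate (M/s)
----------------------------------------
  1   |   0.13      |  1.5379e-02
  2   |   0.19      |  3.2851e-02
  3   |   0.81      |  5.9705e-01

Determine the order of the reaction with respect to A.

second order (2)

Step 1: Compare trials to find order n where rate₂/rate₁ = ([A]₂/[A]₁)^n
Step 2: rate₂/rate₁ = 3.2851e-02/1.5379e-02 = 2.136
Step 3: [A]₂/[A]₁ = 0.19/0.13 = 1.462
Step 4: n = ln(2.136)/ln(1.462) = 2.00 ≈ 2
Step 5: The reaction is second order in A.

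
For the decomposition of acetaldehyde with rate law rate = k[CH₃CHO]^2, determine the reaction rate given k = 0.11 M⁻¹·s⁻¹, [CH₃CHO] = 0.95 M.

0.09928 M/s

Step 1: Identify the rate law: rate = k[CH₃CHO]^2
Step 2: Substitute values: rate = 0.11 × (0.95)^2
Step 3: Calculate: rate = 0.11 × 0.9025 = 0.099275 M/s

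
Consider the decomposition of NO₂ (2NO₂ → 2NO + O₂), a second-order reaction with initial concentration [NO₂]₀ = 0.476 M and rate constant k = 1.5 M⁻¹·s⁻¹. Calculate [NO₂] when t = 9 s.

0.0641 M

Step 1: For a second-order reaction: 1/[NO₂] = 1/[NO₂]₀ + kt
Step 2: 1/[NO₂] = 1/0.476 + 1.5 × 9
Step 3: 1/[NO₂] = 2.101 + 13.5 = 15.6
Step 4: [NO₂] = 1/15.6 = 0.0641 M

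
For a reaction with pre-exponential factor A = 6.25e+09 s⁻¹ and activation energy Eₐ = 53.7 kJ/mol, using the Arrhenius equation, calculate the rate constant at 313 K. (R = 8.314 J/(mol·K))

6.82e+00 s⁻¹

Step 1: Use the Arrhenius equation: k = A × exp(-Eₐ/RT)
Step 2: Convert Eₐ to J/mol: 53.7 kJ/mol = 53700 J/mol
Step 3: Calculate the exponent: -Eₐ/(RT) = -53700/(8.314 × 313) = -20.63573
Step 4: k = 6.25e+09 × exp(-20.63573)
Step 5: k = 6.25e+09 × 1.09148e-09 = 6.8218e+00 s⁻¹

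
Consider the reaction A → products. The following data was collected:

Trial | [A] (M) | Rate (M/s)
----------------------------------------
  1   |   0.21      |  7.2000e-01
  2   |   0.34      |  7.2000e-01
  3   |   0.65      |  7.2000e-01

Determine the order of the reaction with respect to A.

zeroth order (0)

Step 1: Compare trials - when concentration changes, rate stays constant.
Step 2: rate₂/rate₁ = 7.2000e-01/7.2000e-01 = 1
Step 3: [A]₂/[A]₁ = 0.34/0.21 = 1.619
Step 4: Since rate ratio ≈ (conc ratio)^0, the reaction is zeroth order.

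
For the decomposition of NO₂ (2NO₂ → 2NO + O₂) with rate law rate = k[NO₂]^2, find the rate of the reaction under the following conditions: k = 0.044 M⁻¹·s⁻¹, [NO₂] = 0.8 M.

0.02816 M/s

Step 1: Identify the rate law: rate = k[NO₂]^2
Step 2: Substitute values: rate = 0.044 × (0.8)^2
Step 3: Calculate: rate = 0.044 × 0.64 = 0.02816 M/s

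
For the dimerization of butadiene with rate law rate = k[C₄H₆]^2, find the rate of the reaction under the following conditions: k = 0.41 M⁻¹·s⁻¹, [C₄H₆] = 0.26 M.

0.02772 M/s

Step 1: Identify the rate law: rate = k[C₄H₆]^2
Step 2: Substitute values: rate = 0.41 × (0.26)^2
Step 3: Calculate: rate = 0.41 × 0.0676 = 0.027716 M/s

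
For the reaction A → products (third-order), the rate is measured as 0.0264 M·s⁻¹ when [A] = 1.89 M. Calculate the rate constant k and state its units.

0.00391 M⁻²·s⁻¹

Step 1: rate = k[A]^3, so k = rate / [A]^3.
Step 2: k = 0.0264 / (1.89)^3 = 0.0264 / 6.751.
Step 3: k = 0.00391 M⁻²·s⁻¹.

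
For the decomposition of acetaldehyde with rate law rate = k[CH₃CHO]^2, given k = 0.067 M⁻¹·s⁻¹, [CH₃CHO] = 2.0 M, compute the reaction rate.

0.268 M/s

Step 1: Identify the rate law: rate = k[CH₃CHO]^2
Step 2: Substitute values: rate = 0.067 × (2.0)^2
Step 3: Calculate: rate = 0.067 × 4 = 0.268 M/s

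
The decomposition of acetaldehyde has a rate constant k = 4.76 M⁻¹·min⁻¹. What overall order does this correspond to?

second order (2)

Step 1: The units of k for an nth-order reaction are (concentration)^(1-n)·(time)⁻¹.
Step 2: Here k has units M⁻¹·min⁻¹, so the concentration exponent is -1.
Step 3: 1 - n = -1 ⇒ n = 2. The reaction is second order.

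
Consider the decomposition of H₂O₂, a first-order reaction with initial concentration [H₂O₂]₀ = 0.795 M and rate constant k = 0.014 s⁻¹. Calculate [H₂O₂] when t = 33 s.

0.5009 M

Step 1: For a first-order reaction: [H₂O₂] = [H₂O₂]₀ × e^(-kt)
Step 2: [H₂O₂] = 0.795 × e^(-0.014 × 33)
Step 3: [H₂O₂] = 0.795 × e^(-0.462)
Step 4: [H₂O₂] = 0.795 × 0.630022 = 0.5009 M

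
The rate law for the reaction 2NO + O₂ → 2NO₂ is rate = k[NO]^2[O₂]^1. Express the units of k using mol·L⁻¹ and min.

(mol·L⁻¹)⁻²·min⁻¹

Step 1: Overall order = 2 + 1 = 3.
Step 2: rate has units mol·L⁻¹·min⁻¹; [NO]^2[O₂]^1 has units (mol·L⁻¹)^3.
Step 3: k = rate/([NO]^2[O₂]^1), so units of k = (mol·L⁻¹)^(1-3)·min⁻¹ = (mol·L⁻¹)⁻²·min⁻¹.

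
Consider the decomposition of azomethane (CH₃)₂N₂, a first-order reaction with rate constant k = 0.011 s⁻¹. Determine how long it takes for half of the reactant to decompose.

63.01 s

Step 1: For a first-order reaction, t₁/₂ = ln(2)/k
Step 2: t₁/₂ = ln(2)/0.011
Step 3: t₁/₂ = 0.6931/0.011 = 63.01 s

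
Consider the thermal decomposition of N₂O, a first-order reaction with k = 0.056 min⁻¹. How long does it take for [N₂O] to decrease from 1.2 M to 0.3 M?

24.76 min

Step 1: For first-order: t = ln([N₂O]₀/[N₂O])/k
Step 2: t = ln(1.2/0.3)/0.056
Step 3: t = ln(4)/0.056
Step 4: t = 1.386/0.056 = 24.76 min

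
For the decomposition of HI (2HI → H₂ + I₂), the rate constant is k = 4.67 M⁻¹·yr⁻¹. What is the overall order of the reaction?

second order (2)

Step 1: The units of k for an nth-order reaction are (concentration)^(1-n)·(time)⁻¹.
Step 2: Here k has units M⁻¹·yr⁻¹, so the concentration exponent is -1.
Step 3: 1 - n = -1 ⇒ n = 2. The reaction is second order.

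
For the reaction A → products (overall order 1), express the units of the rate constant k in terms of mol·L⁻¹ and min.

min⁻¹

Step 1: For overall order n, rate = k × (concentration)^n.
Step 2: Rate has units mol·L⁻¹·min⁻¹; concentration term has units (mol·L⁻¹)^1.
Step 3: k = rate / (concentration)^n, so units of k = (mol·L⁻¹)^(1-1)·min⁻¹ = min⁻¹.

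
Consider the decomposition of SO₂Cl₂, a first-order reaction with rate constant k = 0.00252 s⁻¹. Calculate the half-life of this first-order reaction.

275.1 s

Step 1: For a first-order reaction, t₁/₂ = ln(2)/k
Step 2: t₁/₂ = ln(2)/0.00252
Step 3: t₁/₂ = 0.6931/0.00252 = 275.1 s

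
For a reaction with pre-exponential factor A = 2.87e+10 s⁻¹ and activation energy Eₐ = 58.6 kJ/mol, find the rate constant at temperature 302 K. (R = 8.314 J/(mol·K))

2.10e+00 s⁻¹

Step 1: Use the Arrhenius equation: k = A × exp(-Eₐ/RT)
Step 2: Convert Eₐ to J/mol: 58.6 kJ/mol = 58600 J/mol
Step 3: Calculate the exponent: -Eₐ/(RT) = -58600/(8.314 × 302) = -23.33891
Step 4: k = 2.87e+10 × exp(-23.33891)
Step 5: k = 2.87e+10 × 7.31207e-11 = 2.0986e+00 s⁻¹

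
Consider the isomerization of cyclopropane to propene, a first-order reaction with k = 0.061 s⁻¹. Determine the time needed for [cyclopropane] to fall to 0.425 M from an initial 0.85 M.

11.36 s

Step 1: For first-order: t = ln([cyclopropane]₀/[cyclopropane])/k
Step 2: t = ln(0.85/0.425)/0.061
Step 3: t = ln(2)/0.061
Step 4: t = 0.6931/0.061 = 11.36 s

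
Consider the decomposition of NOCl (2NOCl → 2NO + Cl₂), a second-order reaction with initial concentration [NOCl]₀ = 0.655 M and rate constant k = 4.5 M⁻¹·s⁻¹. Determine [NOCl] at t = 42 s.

0.005249 M

Step 1: For a second-order reaction: 1/[NOCl] = 1/[NOCl]₀ + kt
Step 2: 1/[NOCl] = 1/0.655 + 4.5 × 42
Step 3: 1/[NOCl] = 1.527 + 189 = 190.5
Step 4: [NOCl] = 1/190.5 = 0.005249 M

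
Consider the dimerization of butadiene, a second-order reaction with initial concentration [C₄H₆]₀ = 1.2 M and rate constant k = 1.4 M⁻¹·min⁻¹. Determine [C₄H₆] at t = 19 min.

0.03645 M

Step 1: For a second-order reaction: 1/[C₄H₆] = 1/[C₄H₆]₀ + kt
Step 2: 1/[C₄H₆] = 1/1.2 + 1.4 × 19
Step 3: 1/[C₄H₆] = 0.8333 + 26.6 = 27.43
Step 4: [C₄H₆] = 1/27.43 = 0.03645 M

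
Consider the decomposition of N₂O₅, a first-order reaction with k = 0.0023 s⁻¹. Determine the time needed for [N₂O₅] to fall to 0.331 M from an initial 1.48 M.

651.2 s

Step 1: For first-order: t = ln([N₂O₅]₀/[N₂O₅])/k
Step 2: t = ln(1.48/0.331)/0.0023
Step 3: t = ln(4.471)/0.0023
Step 4: t = 1.498/0.0023 = 651.2 s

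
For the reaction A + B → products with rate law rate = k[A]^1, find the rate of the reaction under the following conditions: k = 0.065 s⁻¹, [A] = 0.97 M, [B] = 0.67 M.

0.06305 M/s

Step 1: The rate law is rate = k[A]^1
Step 2: Note that the rate does not depend on [B] (zero order in B).
Step 3: rate = 0.065 × (0.97)^1 = 0.06305 M/s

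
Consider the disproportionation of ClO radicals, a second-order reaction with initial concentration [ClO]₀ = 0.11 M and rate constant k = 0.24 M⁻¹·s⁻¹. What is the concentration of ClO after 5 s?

0.09717 M

Step 1: For a second-order reaction: 1/[ClO] = 1/[ClO]₀ + kt
Step 2: 1/[ClO] = 1/0.11 + 0.24 × 5
Step 3: 1/[ClO] = 9.091 + 1.2 = 10.29
Step 4: [ClO] = 1/10.29 = 0.09717 M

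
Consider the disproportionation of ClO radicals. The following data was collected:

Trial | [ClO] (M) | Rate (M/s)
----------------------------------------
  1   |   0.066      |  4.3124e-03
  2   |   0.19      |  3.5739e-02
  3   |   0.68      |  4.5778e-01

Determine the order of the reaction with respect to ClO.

second order (2)

Step 1: Compare trials to find order n where rate₂/rate₁ = ([ClO]₂/[ClO]₁)^n
Step 2: rate₂/rate₁ = 3.5739e-02/4.3124e-03 = 8.287
Step 3: [ClO]₂/[ClO]₁ = 0.19/0.066 = 2.879
Step 4: n = ln(8.287)/ln(2.879) = 2.00 ≈ 2
Step 5: The reaction is second order in ClO.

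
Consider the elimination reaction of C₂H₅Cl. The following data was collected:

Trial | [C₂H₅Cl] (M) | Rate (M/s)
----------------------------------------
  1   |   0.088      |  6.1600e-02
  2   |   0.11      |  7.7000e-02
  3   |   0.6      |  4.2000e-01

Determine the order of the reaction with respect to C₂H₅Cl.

first order (1)

Step 1: Compare trials to find order n where rate₂/rate₁ = ([C₂H₅Cl]₂/[C₂H₅Cl]₁)^n
Step 2: rate₂/rate₁ = 7.7000e-02/6.1600e-02 = 1.25
Step 3: [C₂H₅Cl]₂/[C₂H₅Cl]₁ = 0.11/0.088 = 1.25
Step 4: n = ln(1.25)/ln(1.25) = 1.00 ≈ 1
Step 5: The reaction is first order in C₂H₅Cl.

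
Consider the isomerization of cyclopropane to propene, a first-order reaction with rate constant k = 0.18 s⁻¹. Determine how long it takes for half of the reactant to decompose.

3.851 s

Step 1: For a first-order reaction, t₁/₂ = ln(2)/k
Step 2: t₁/₂ = ln(2)/0.18
Step 3: t₁/₂ = 0.6931/0.18 = 3.851 s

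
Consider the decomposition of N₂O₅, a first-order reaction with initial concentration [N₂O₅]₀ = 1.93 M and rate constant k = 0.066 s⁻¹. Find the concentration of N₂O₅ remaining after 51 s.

0.06664 M

Step 1: For a first-order reaction: [N₂O₅] = [N₂O₅]₀ × e^(-kt)
Step 2: [N₂O₅] = 1.93 × e^(-0.066 × 51)
Step 3: [N₂O₅] = 1.93 × e^(-3.366)
Step 4: [N₂O₅] = 1.93 × 0.0345275 = 0.06664 M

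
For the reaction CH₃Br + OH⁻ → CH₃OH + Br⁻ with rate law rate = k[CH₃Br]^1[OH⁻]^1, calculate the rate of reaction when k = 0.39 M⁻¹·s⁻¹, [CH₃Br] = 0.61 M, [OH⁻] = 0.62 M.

0.1475 M/s

Step 1: The rate law is rate = k[CH₃Br]^1[OH⁻]^1
Step 2: Substitute: rate = 0.39 × (0.61)^1 × (0.62)^1
Step 3: rate = 0.39 × 0.61 × 0.62 = 0.147498 M/s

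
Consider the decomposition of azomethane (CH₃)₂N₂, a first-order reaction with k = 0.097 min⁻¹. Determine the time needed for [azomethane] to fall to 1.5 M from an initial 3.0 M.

7.146 min

Step 1: For first-order: t = ln([azomethane]₀/[azomethane])/k
Step 2: t = ln(3.0/1.5)/0.097
Step 3: t = ln(2)/0.097
Step 4: t = 0.6931/0.097 = 7.146 min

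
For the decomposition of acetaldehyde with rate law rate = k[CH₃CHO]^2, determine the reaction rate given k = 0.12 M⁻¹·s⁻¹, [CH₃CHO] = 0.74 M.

0.06571 M/s

Step 1: Identify the rate law: rate = k[CH₃CHO]^2
Step 2: Substitute values: rate = 0.12 × (0.74)^2
Step 3: Calculate: rate = 0.12 × 0.5476 = 0.065712 M/s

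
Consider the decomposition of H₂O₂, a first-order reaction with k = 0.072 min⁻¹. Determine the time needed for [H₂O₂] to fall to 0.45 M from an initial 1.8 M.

19.25 min

Step 1: For first-order: t = ln([H₂O₂]₀/[H₂O₂])/k
Step 2: t = ln(1.8/0.45)/0.072
Step 3: t = ln(4)/0.072
Step 4: t = 1.386/0.072 = 19.25 min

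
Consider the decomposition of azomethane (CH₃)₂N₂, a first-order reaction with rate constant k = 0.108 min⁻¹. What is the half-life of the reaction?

6.418 min

Step 1: For a first-order reaction, t₁/₂ = ln(2)/k
Step 2: t₁/₂ = ln(2)/0.108
Step 3: t₁/₂ = 0.6931/0.108 = 6.418 min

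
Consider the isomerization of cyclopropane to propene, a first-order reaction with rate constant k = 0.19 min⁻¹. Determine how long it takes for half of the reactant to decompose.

3.648 min

Step 1: For a first-order reaction, t₁/₂ = ln(2)/k
Step 2: t₁/₂ = ln(2)/0.19
Step 3: t₁/₂ = 0.6931/0.19 = 3.648 min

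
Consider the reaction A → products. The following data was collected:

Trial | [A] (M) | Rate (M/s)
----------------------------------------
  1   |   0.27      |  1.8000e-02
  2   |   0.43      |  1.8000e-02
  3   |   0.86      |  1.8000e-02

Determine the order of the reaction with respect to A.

zeroth order (0)

Step 1: Compare trials - when concentration changes, rate stays constant.
Step 2: rate₂/rate₁ = 1.8000e-02/1.8000e-02 = 1
Step 3: [A]₂/[A]₁ = 0.43/0.27 = 1.593
Step 4: Since rate ratio ≈ (conc ratio)^0, the reaction is zeroth order.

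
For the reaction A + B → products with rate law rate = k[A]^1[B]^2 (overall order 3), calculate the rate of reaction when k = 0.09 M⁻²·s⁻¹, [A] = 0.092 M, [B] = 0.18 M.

0.0002683 M/s

Step 1: The rate law is rate = k[A]^1[B]^2, overall order = 1+2 = 3
Step 2: Substitute values: rate = 0.09 × (0.092)^1 × (0.18)^2
Step 3: rate = 0.09 × 0.092 × 0.0324 = 0.000268272 M/s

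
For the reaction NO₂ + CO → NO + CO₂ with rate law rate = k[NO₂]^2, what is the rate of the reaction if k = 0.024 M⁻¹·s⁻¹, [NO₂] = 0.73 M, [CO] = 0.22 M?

0.01279 M/s

Step 1: The rate law is rate = k[NO₂]^2
Step 2: Note that the rate does not depend on [CO] (zero order in CO).
Step 3: rate = 0.024 × (0.73)^2 = 0.0127896 M/s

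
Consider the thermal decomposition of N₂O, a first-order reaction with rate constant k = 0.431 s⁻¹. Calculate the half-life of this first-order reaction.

1.608 s

Step 1: For a first-order reaction, t₁/₂ = ln(2)/k
Step 2: t₁/₂ = ln(2)/0.431
Step 3: t₁/₂ = 0.6931/0.431 = 1.608 s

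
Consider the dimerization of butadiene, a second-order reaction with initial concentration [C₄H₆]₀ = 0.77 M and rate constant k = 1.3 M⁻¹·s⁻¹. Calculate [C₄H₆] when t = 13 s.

0.05495 M

Step 1: For a second-order reaction: 1/[C₄H₆] = 1/[C₄H₆]₀ + kt
Step 2: 1/[C₄H₆] = 1/0.77 + 1.3 × 13
Step 3: 1/[C₄H₆] = 1.299 + 16.9 = 18.2
Step 4: [C₄H₆] = 1/18.2 = 0.05495 M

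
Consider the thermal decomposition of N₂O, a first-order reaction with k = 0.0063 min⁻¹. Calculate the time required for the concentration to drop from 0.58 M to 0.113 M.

259.6 min

Step 1: For first-order: t = ln([N₂O]₀/[N₂O])/k
Step 2: t = ln(0.58/0.113)/0.0063
Step 3: t = ln(5.133)/0.0063
Step 4: t = 1.636/0.0063 = 259.6 min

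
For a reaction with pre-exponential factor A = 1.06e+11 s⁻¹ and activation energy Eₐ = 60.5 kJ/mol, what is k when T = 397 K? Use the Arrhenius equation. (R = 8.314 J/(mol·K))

1.16e+03 s⁻¹

Step 1: Use the Arrhenius equation: k = A × exp(-Eₐ/RT)
Step 2: Convert Eₐ to J/mol: 60.5 kJ/mol = 60500 J/mol
Step 3: Calculate the exponent: -Eₐ/(RT) = -60500/(8.314 × 397) = -18.32968
Step 4: k = 1.06e+11 × exp(-18.32968)
Step 5: k = 1.06e+11 × 1.09527e-08 = 1.1610e+03 s⁻¹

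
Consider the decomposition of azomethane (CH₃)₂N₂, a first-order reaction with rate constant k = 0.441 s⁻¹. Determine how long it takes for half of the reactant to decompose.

1.572 s

Step 1: For a first-order reaction, t₁/₂ = ln(2)/k
Step 2: t₁/₂ = ln(2)/0.441
Step 3: t₁/₂ = 0.6931/0.441 = 1.572 s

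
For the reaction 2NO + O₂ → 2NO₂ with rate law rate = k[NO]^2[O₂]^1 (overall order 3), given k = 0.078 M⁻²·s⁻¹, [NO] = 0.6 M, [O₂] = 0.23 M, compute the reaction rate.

0.006458 M/s

Step 1: The rate law is rate = k[NO]^2[O₂]^1, overall order = 2+1 = 3
Step 2: Substitute values: rate = 0.078 × (0.6)^2 × (0.23)^1
Step 3: rate = 0.078 × 0.36 × 0.23 = 0.0064584 M/s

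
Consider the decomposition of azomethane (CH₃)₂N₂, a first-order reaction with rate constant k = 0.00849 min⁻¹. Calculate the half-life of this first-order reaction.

81.64 min

Step 1: For a first-order reaction, t₁/₂ = ln(2)/k
Step 2: t₁/₂ = ln(2)/0.00849
Step 3: t₁/₂ = 0.6931/0.00849 = 81.64 min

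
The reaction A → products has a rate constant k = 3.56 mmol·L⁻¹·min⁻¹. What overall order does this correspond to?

zeroth order (0)

Step 1: The units of k for an nth-order reaction are (concentration)^(1-n)·(time)⁻¹.
Step 2: Here k has units mmol·L⁻¹·min⁻¹, so the concentration exponent is 1.
Step 3: 1 - n = 1 ⇒ n = 0. The reaction is zeroth order.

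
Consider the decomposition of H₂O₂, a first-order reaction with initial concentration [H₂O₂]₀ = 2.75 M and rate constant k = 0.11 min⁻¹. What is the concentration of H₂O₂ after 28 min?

0.1264 M

Step 1: For a first-order reaction: [H₂O₂] = [H₂O₂]₀ × e^(-kt)
Step 2: [H₂O₂] = 2.75 × e^(-0.11 × 28)
Step 3: [H₂O₂] = 2.75 × e^(-3.08)
Step 4: [H₂O₂] = 2.75 × 0.0459593 = 0.1264 M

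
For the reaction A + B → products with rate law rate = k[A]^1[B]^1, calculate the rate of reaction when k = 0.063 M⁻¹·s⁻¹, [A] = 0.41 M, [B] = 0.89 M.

0.02299 M/s

Step 1: The rate law is rate = k[A]^1[B]^1
Step 2: Substitute: rate = 0.063 × (0.41)^1 × (0.89)^1
Step 3: rate = 0.063 × 0.41 × 0.89 = 0.0229887 M/s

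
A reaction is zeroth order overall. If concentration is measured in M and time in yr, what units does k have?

M·yr⁻¹

Step 1: For overall order n, rate = k × (concentration)^n.
Step 2: Rate has units M·yr⁻¹; concentration term has units M^0.
Step 3: k = rate / (concentration)^n, so units of k = M^(1-0)·yr⁻¹ = M·yr⁻¹.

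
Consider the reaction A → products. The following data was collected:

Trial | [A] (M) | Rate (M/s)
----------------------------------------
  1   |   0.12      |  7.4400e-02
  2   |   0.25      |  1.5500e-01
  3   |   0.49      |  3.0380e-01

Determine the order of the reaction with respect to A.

first order (1)

Step 1: Compare trials to find order n where rate₂/rate₁ = ([A]₂/[A]₁)^n
Step 2: rate₂/rate₁ = 1.5500e-01/7.4400e-02 = 2.083
Step 3: [A]₂/[A]₁ = 0.25/0.12 = 2.083
Step 4: n = ln(2.083)/ln(2.083) = 1.00 ≈ 1
Step 5: The reaction is first order in A.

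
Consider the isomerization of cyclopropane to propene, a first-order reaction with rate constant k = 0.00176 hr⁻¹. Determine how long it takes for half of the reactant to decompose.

393.8 hr

Step 1: For a first-order reaction, t₁/₂ = ln(2)/k
Step 2: t₁/₂ = ln(2)/0.00176
Step 3: t₁/₂ = 0.6931/0.00176 = 393.8 hr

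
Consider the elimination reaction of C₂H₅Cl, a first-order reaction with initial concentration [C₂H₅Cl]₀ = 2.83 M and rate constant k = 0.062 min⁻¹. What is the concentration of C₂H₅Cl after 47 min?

0.1536 M

Step 1: For a first-order reaction: [C₂H₅Cl] = [C₂H₅Cl]₀ × e^(-kt)
Step 2: [C₂H₅Cl] = 2.83 × e^(-0.062 × 47)
Step 3: [C₂H₅Cl] = 2.83 × e^(-2.914)
Step 4: [C₂H₅Cl] = 2.83 × 0.0542583 = 0.1536 M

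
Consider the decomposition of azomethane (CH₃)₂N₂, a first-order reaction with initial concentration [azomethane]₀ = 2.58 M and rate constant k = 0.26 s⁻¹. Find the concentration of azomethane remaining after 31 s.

0.0008151 M

Step 1: For a first-order reaction: [azomethane] = [azomethane]₀ × e^(-kt)
Step 2: [azomethane] = 2.58 × e^(-0.26 × 31)
Step 3: [azomethane] = 2.58 × e^(-8.06)
Step 4: [azomethane] = 2.58 × 0.000315927 = 0.0008151 M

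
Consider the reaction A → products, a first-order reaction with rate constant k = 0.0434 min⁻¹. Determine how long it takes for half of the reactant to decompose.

15.97 min

Step 1: For a first-order reaction, t₁/₂ = ln(2)/k
Step 2: t₁/₂ = ln(2)/0.0434
Step 3: t₁/₂ = 0.6931/0.0434 = 15.97 min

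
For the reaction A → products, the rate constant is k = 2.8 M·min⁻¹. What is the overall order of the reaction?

zeroth order (0)

Step 1: The units of k for an nth-order reaction are (concentration)^(1-n)·(time)⁻¹.
Step 2: Here k has units M·min⁻¹, so the concentration exponent is 1.
Step 3: 1 - n = 1 ⇒ n = 0. The reaction is zeroth order.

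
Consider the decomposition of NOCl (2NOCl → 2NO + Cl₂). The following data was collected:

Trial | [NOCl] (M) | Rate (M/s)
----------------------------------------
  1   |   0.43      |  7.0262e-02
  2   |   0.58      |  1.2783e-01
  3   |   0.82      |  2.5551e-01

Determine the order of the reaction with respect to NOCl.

second order (2)

Step 1: Compare trials to find order n where rate₂/rate₁ = ([NOCl]₂/[NOCl]₁)^n
Step 2: rate₂/rate₁ = 1.2783e-01/7.0262e-02 = 1.819
Step 3: [NOCl]₂/[NOCl]₁ = 0.58/0.43 = 1.349
Step 4: n = ln(1.819)/ln(1.349) = 2.00 ≈ 2
Step 5: The reaction is second order in NOCl.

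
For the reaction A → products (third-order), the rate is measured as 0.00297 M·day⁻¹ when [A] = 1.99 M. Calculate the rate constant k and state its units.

0.0003769 M⁻²·day⁻¹

Step 1: rate = k[A]^3, so k = rate / [A]^3.
Step 2: k = 0.00297 / (1.99)^3 = 0.00297 / 7.881.
Step 3: k = 0.0003769 M⁻²·day⁻¹.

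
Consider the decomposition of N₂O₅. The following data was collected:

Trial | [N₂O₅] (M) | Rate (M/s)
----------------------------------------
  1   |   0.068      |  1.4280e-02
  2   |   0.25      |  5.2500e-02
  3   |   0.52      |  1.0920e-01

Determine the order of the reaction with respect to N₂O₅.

first order (1)

Step 1: Compare trials to find order n where rate₂/rate₁ = ([N₂O₅]₂/[N₂O₅]₁)^n
Step 2: rate₂/rate₁ = 5.2500e-02/1.4280e-02 = 3.676
Step 3: [N₂O₅]₂/[N₂O₅]₁ = 0.25/0.068 = 3.676
Step 4: n = ln(3.676)/ln(3.676) = 1.00 ≈ 1
Step 5: The reaction is first order in N₂O₅.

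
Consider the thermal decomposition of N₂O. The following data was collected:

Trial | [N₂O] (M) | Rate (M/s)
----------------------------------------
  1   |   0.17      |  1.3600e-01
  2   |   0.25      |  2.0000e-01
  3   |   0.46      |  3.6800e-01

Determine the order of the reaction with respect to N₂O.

first order (1)

Step 1: Compare trials to find order n where rate₂/rate₁ = ([N₂O]₂/[N₂O]₁)^n
Step 2: rate₂/rate₁ = 2.0000e-01/1.3600e-01 = 1.471
Step 3: [N₂O]₂/[N₂O]₁ = 0.25/0.17 = 1.471
Step 4: n = ln(1.471)/ln(1.471) = 1.00 ≈ 1
Step 5: The reaction is first order in N₂O.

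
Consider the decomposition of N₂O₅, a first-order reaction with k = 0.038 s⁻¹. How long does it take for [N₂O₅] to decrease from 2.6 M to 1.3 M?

18.24 s

Step 1: For first-order: t = ln([N₂O₅]₀/[N₂O₅])/k
Step 2: t = ln(2.6/1.3)/0.038
Step 3: t = ln(2)/0.038
Step 4: t = 0.6931/0.038 = 18.24 s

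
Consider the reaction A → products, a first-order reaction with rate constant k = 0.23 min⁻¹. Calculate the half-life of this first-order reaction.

3.014 min

Step 1: For a first-order reaction, t₁/₂ = ln(2)/k
Step 2: t₁/₂ = ln(2)/0.23
Step 3: t₁/₂ = 0.6931/0.23 = 3.014 min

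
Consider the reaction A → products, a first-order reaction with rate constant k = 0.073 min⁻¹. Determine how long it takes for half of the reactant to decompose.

9.495 min

Step 1: For a first-order reaction, t₁/₂ = ln(2)/k
Step 2: t₁/₂ = ln(2)/0.073
Step 3: t₁/₂ = 0.6931/0.073 = 9.495 min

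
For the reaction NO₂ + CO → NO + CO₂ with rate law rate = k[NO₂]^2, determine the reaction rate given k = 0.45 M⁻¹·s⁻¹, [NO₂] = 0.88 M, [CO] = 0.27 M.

0.3485 M/s

Step 1: The rate law is rate = k[NO₂]^2
Step 2: Note that the rate does not depend on [CO] (zero order in CO).
Step 3: rate = 0.45 × (0.88)^2 = 0.34848 M/s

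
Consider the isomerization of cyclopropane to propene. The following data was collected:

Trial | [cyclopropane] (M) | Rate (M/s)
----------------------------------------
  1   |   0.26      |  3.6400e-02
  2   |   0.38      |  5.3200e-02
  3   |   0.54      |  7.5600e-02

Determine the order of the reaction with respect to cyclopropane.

first order (1)

Step 1: Compare trials to find order n where rate₂/rate₁ = ([cyclopropane]₂/[cyclopropane]₁)^n
Step 2: rate₂/rate₁ = 5.3200e-02/3.6400e-02 = 1.462
Step 3: [cyclopropane]₂/[cyclopropane]₁ = 0.38/0.26 = 1.462
Step 4: n = ln(1.462)/ln(1.462) = 1.00 ≈ 1
Step 5: The reaction is first order in cyclopropane.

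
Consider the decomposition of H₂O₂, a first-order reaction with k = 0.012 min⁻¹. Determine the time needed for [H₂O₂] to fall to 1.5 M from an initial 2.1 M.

28.04 min

Step 1: For first-order: t = ln([H₂O₂]₀/[H₂O₂])/k
Step 2: t = ln(2.1/1.5)/0.012
Step 3: t = ln(1.4)/0.012
Step 4: t = 0.3365/0.012 = 28.04 min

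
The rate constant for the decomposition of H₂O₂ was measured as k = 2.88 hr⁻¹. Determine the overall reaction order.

first order (1)

Step 1: The units of k for an nth-order reaction are (concentration)^(1-n)·(time)⁻¹.
Step 2: Here k has units hr⁻¹, so the concentration exponent is 0.
Step 3: 1 - n = 0 ⇒ n = 1. The reaction is first order.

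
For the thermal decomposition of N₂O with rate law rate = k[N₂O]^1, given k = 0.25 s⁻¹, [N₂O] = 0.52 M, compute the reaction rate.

0.13 M/s

Step 1: Identify the rate law: rate = k[N₂O]^1
Step 2: Substitute values: rate = 0.25 × (0.52)^1
Step 3: Calculate: rate = 0.25 × 0.52 = 0.13 M/s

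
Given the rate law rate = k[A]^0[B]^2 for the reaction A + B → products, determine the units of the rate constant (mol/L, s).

(mol/L)⁻¹·s⁻¹

Step 1: Overall order = 0 + 2 = 2.
Step 2: rate has units mol/L·s⁻¹; [A]^0[B]^2 has units (mol/L)^2.
Step 3: k = rate/([A]^0[B]^2), so units of k = (mol/L)^(1-2)·s⁻¹ = (mol/L)⁻¹·s⁻¹.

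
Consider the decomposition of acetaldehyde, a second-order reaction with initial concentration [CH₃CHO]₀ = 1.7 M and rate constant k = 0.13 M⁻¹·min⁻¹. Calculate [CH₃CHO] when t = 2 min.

1.179 M

Step 1: For a second-order reaction: 1/[CH₃CHO] = 1/[CH₃CHO]₀ + kt
Step 2: 1/[CH₃CHO] = 1/1.7 + 0.13 × 2
Step 3: 1/[CH₃CHO] = 0.5882 + 0.26 = 0.8482
Step 4: [CH₃CHO] = 1/0.8482 = 1.179 M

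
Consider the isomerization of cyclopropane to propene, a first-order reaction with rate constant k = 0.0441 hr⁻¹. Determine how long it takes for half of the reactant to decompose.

15.72 hr

Step 1: For a first-order reaction, t₁/₂ = ln(2)/k
Step 2: t₁/₂ = ln(2)/0.0441
Step 3: t₁/₂ = 0.6931/0.0441 = 15.72 hr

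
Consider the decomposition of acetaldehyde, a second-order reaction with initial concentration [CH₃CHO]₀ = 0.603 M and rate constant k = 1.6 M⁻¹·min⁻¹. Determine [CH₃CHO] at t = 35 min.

0.01734 M

Step 1: For a second-order reaction: 1/[CH₃CHO] = 1/[CH₃CHO]₀ + kt
Step 2: 1/[CH₃CHO] = 1/0.603 + 1.6 × 35
Step 3: 1/[CH₃CHO] = 1.658 + 56 = 57.66
Step 4: [CH₃CHO] = 1/57.66 = 0.01734 M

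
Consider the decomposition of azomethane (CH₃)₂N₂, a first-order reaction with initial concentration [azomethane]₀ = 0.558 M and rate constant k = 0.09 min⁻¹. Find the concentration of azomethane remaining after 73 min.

0.0007822 M

Step 1: For a first-order reaction: [azomethane] = [azomethane]₀ × e^(-kt)
Step 2: [azomethane] = 0.558 × e^(-0.09 × 73)
Step 3: [azomethane] = 0.558 × e^(-6.57)
Step 4: [azomethane] = 0.558 × 0.0014018 = 0.0007822 M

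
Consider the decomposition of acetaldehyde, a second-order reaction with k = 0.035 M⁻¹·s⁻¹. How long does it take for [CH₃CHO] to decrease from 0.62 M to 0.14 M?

158 s

Step 1: For second-order: t = (1/[CH₃CHO] - 1/[CH₃CHO]₀)/k
Step 2: t = (1/0.14 - 1/0.62)/0.035
Step 3: t = (7.143 - 1.613)/0.035
Step 4: t = 5.53/0.035 = 158 s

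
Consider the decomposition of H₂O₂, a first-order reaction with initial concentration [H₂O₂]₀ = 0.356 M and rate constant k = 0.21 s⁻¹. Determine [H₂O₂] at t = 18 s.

0.008125 M

Step 1: For a first-order reaction: [H₂O₂] = [H₂O₂]₀ × e^(-kt)
Step 2: [H₂O₂] = 0.356 × e^(-0.21 × 18)
Step 3: [H₂O₂] = 0.356 × e^(-3.78)
Step 4: [H₂O₂] = 0.356 × 0.0228227 = 0.008125 M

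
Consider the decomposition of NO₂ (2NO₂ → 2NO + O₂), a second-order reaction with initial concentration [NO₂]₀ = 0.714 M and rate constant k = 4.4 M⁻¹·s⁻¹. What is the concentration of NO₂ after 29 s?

0.007752 M

Step 1: For a second-order reaction: 1/[NO₂] = 1/[NO₂]₀ + kt
Step 2: 1/[NO₂] = 1/0.714 + 4.4 × 29
Step 3: 1/[NO₂] = 1.401 + 127.6 = 129
Step 4: [NO₂] = 1/129 = 0.007752 M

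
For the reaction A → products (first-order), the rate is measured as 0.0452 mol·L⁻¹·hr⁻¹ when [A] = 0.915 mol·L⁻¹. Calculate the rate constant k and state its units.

0.0494 hr⁻¹

Step 1: rate = k[A]^1, so k = rate / [A]^1.
Step 2: k = 0.0452 / (0.915)^1 = 0.0452 / 0.915.
Step 3: k = 0.0494 hr⁻¹.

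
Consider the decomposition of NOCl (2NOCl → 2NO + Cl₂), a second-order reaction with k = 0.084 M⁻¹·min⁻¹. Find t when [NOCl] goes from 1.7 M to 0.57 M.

13.88 min

Step 1: For second-order: t = (1/[NOCl] - 1/[NOCl]₀)/k
Step 2: t = (1/0.57 - 1/1.7)/0.084
Step 3: t = (1.754 - 0.5882)/0.084
Step 4: t = 1.166/0.084 = 13.88 min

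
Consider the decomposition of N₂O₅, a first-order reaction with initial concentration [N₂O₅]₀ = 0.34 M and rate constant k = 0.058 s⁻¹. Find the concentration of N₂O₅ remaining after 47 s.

0.02226 M

Step 1: For a first-order reaction: [N₂O₅] = [N₂O₅]₀ × e^(-kt)
Step 2: [N₂O₅] = 0.34 × e^(-0.058 × 47)
Step 3: [N₂O₅] = 0.34 × e^(-2.726)
Step 4: [N₂O₅] = 0.34 × 0.0654807 = 0.02226 M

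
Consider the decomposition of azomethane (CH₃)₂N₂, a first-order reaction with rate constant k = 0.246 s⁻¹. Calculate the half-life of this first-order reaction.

2.818 s

Step 1: For a first-order reaction, t₁/₂ = ln(2)/k
Step 2: t₁/₂ = ln(2)/0.246
Step 3: t₁/₂ = 0.6931/0.246 = 2.818 s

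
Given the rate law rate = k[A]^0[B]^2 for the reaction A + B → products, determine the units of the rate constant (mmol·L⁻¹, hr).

(mmol·L⁻¹)⁻¹·hr⁻¹

Step 1: Overall order = 0 + 2 = 2.
Step 2: rate has units mmol·L⁻¹·hr⁻¹; [A]^0[B]^2 has units (mmol·L⁻¹)^2.
Step 3: k = rate/([A]^0[B]^2), so units of k = (mmol·L⁻¹)^(1-2)·hr⁻¹ = (mmol·L⁻¹)⁻¹·hr⁻¹.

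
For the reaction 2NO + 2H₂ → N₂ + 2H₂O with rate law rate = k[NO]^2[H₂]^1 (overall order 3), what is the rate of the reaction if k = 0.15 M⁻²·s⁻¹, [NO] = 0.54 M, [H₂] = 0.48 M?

0.021 M/s

Step 1: The rate law is rate = k[NO]^2[H₂]^1, overall order = 2+1 = 3
Step 2: Substitute values: rate = 0.15 × (0.54)^2 × (0.48)^1
Step 3: rate = 0.15 × 0.2916 × 0.48 = 0.0209952 M/s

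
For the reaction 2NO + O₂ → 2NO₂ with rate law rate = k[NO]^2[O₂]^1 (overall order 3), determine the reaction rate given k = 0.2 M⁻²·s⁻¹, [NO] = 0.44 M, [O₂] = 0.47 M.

0.0182 M/s

Step 1: The rate law is rate = k[NO]^2[O₂]^1, overall order = 2+1 = 3
Step 2: Substitute values: rate = 0.2 × (0.44)^2 × (0.47)^1
Step 3: rate = 0.2 × 0.1936 × 0.47 = 0.0181984 M/s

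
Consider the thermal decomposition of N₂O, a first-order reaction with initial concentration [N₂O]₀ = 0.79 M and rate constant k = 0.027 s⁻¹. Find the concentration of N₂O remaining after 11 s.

0.587 M

Step 1: For a first-order reaction: [N₂O] = [N₂O]₀ × e^(-kt)
Step 2: [N₂O] = 0.79 × e^(-0.027 × 11)
Step 3: [N₂O] = 0.79 × e^(-0.297)
Step 4: [N₂O] = 0.79 × 0.743044 = 0.587 M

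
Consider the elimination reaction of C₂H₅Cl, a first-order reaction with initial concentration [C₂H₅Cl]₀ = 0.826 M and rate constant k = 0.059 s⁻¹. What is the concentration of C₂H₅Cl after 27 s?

0.1679 M

Step 1: For a first-order reaction: [C₂H₅Cl] = [C₂H₅Cl]₀ × e^(-kt)
Step 2: [C₂H₅Cl] = 0.826 × e^(-0.059 × 27)
Step 3: [C₂H₅Cl] = 0.826 × e^(-1.593)
Step 4: [C₂H₅Cl] = 0.826 × 0.203315 = 0.1679 M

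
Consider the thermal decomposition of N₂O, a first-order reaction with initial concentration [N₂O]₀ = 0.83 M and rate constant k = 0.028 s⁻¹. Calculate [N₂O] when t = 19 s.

0.4876 M

Step 1: For a first-order reaction: [N₂O] = [N₂O]₀ × e^(-kt)
Step 2: [N₂O] = 0.83 × e^(-0.028 × 19)
Step 3: [N₂O] = 0.83 × e^(-0.532)
Step 4: [N₂O] = 0.83 × 0.587429 = 0.4876 M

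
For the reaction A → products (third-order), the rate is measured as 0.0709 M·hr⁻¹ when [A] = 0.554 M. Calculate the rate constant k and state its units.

0.417 M⁻²·hr⁻¹

Step 1: rate = k[A]^3, so k = rate / [A]^3.
Step 2: k = 0.0709 / (0.554)^3 = 0.0709 / 0.17.
Step 3: k = 0.417 M⁻²·hr⁻¹.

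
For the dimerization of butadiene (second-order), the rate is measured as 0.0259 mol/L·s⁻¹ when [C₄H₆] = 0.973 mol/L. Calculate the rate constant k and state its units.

0.02736 (mol/L)⁻¹·s⁻¹

Step 1: rate = k[C₄H₆]^2, so k = rate / [C₄H₆]^2.
Step 2: k = 0.0259 / (0.973)^2 = 0.0259 / 0.9467.
Step 3: k = 0.02736 (mol/L)⁻¹·s⁻¹.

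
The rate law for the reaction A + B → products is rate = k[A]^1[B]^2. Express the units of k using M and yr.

M⁻²·yr⁻¹

Step 1: Overall order = 1 + 2 = 3.
Step 2: rate has units M·yr⁻¹; [A]^1[B]^2 has units M^3.
Step 3: k = rate/([A]^1[B]^2), so units of k = M^(1-3)·yr⁻¹ = M⁻²·yr⁻¹.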